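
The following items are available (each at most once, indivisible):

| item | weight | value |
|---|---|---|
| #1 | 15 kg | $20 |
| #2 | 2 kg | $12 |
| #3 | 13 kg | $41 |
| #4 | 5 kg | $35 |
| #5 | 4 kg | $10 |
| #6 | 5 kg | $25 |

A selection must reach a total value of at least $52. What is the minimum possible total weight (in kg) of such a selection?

10

Subsets with value ≥ 52, sorted by total weight:
- #4+#6: weight 10, value 60
- #2+#4+#5: weight 11, value 57
- #2+#4+#6: weight 12, value 72
- #4+#5+#6: weight 14, value 70
Minimum weight: 10 kg.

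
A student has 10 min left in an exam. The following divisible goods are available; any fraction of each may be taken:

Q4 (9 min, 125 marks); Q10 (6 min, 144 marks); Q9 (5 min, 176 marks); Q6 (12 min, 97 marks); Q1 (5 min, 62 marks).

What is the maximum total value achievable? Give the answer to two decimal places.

Take in order of value per unit:
- Q9 (176/5 per unit): all 5 → value 176, running total 176.00
- Q10 (144/6 per unit): 5 of 6 → value 5×144/6 = 120.0000, running total 296.00
Total 296.00.

296.00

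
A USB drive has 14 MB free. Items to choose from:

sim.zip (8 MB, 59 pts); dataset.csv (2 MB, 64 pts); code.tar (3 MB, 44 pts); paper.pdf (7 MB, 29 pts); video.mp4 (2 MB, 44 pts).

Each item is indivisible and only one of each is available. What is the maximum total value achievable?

This is a 0/1 knapsack; check combinations near the capacity.
- dataset.csv+code.tar+paper.pdf+video.mp4: size 2+3+7+2=14, value 64+44+29+44=181
- sim.zip+dataset.csv+video.mp4: size 8+2+2=12, value 59+64+44=167
- sim.zip+dataset.csv+code.tar: size 8+2+3=13, value 59+64+44=167
Best: 181 pts.

181 pts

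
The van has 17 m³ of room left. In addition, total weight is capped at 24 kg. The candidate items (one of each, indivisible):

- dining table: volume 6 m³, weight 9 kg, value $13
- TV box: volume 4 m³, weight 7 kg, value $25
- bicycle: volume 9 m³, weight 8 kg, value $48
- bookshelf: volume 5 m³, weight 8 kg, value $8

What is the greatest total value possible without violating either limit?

Feasible sets respecting both limits:
- TV box+bicycle: volume 13, weight 15, value 73
- dining table+bicycle: volume 15, weight 17, value 61
- bicycle+bookshelf: volume 14, weight 16, value 56
Best: $73.

$73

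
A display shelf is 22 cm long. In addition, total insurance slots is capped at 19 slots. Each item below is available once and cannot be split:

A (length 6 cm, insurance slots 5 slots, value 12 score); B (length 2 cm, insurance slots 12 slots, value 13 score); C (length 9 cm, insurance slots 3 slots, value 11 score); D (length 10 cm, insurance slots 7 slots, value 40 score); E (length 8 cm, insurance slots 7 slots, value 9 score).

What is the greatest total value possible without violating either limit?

Feasible sets respecting both limits:
- B+D: length 12, insurance slots 19, value 53
- A+D: length 16, insurance slots 12, value 52
- C+D: length 19, insurance slots 10, value 51
- D+E: length 18, insurance slots 14, value 49
Best: 53 score.

53 score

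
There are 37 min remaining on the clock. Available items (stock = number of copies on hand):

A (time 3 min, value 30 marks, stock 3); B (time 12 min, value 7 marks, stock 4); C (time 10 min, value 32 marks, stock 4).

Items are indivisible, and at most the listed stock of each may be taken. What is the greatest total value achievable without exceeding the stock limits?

Top feasible selections:
- 2×A + 3×C: time 36, value 156
- 3×A + 2×C: time 29, value 154
Best: 156 marks.

156 marks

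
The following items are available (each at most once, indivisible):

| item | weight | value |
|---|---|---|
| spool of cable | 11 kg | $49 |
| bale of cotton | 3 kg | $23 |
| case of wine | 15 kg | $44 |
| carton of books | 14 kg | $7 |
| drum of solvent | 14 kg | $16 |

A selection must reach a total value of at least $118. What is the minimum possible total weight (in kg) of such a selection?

Subsets with value ≥ 118, sorted by total weight:
- spool of cable+bale of cotton+case of wine+drum of solvent: weight 43, value 132
- spool of cable+bale of cotton+case of wine+carton of books: weight 43, value 123
Minimum weight: 43 kg.

43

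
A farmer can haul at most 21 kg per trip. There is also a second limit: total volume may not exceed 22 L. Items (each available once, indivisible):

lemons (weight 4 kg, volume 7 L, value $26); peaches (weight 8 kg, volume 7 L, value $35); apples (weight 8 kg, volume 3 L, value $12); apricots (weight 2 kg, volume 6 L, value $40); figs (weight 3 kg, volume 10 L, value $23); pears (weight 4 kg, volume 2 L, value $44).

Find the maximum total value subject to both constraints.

$145

Feasible sets respecting both limits:
- lemons+peaches+apricots+pears: weight 18, volume 22, value 145
- lemons+apples+apricots+pears: weight 18, volume 18, value 122
- peaches+apricots+pears: weight 14, volume 15, value 119
- apples+apricots+figs+pears: weight 17, volume 21, value 119
Best: $145.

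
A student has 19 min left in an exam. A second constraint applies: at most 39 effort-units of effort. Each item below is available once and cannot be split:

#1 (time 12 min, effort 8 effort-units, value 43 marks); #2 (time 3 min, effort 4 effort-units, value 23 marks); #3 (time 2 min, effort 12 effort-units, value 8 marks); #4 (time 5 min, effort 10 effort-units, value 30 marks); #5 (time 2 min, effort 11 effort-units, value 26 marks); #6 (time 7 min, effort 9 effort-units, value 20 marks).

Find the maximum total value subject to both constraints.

Feasible sets respecting both limits:
- #1+#2+#3+#5: time 19, effort 35, value 100
- #1+#4+#5: time 19, effort 29, value 99
- #2+#4+#5+#6: time 17, effort 34, value 99
- #1+#2+#5: time 17, effort 23, value 92
Best: 100 marks.

100 marks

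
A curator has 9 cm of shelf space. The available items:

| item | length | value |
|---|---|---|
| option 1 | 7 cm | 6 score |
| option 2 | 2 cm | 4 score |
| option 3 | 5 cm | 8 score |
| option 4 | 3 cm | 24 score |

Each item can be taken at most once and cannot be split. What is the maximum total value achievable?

32 score

Check high-value combinations within 9 cm:
- option 3+option 4: length 5+3=8, value 8+24=32
- option 2+option 4: length 2+3=5, value 4+24=28
- option 4: length 3, value 24
- option 2+option 3: length 2+5=7, value 4+8=12
- option 1+option 2: length 7+2=9, value 6+4=10
Best: 32 score.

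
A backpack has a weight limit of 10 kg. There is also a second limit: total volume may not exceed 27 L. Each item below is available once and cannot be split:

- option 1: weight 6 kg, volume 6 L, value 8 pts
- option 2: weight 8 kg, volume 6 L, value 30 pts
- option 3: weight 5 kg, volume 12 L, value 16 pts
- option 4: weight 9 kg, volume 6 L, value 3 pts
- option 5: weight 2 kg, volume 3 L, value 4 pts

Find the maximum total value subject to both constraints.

34 pts

Feasible sets respecting both limits:
- option 2+option 5: weight 10, volume 9, value 34
- option 2: weight 8, volume 6, value 30
- option 3+option 5: weight 7, volume 15, value 20
Best: 34 pts.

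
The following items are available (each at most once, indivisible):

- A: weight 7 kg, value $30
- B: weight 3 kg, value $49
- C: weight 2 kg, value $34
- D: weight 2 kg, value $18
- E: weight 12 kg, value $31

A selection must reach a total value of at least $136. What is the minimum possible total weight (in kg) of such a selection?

24

Subsets with value ≥ 136, sorted by total weight:
- A+B+C+E: weight 24, value 144
- A+B+C+D+E: weight 26, value 162
Minimum weight: 24 kg.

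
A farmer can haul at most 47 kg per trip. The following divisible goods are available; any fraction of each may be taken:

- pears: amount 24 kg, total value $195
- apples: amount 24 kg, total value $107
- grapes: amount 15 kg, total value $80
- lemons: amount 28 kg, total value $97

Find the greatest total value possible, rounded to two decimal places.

310.67

Take in order of value per unit:
- pears (195/24 per unit): all 24 → value 195, running total 195.00
- grapes (80/15 per unit): all 15 → value 80, running total 275.00
- apples (107/24 per unit): 8 of 24 → value 8×107/24 = 35.6667, running total 310.67
Total 310.67.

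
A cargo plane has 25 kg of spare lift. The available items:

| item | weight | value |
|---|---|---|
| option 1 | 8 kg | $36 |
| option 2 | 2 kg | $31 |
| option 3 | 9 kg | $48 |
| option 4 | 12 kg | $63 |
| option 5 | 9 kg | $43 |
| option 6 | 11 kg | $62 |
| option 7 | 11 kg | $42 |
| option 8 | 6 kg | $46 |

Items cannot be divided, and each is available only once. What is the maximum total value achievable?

$161

Check high-value combinations within 25 kg:
- option 1+option 2+option 3+option 8: weight 8+2+9+6=25, value 36+31+48+46=161
- option 2+option 4+option 6: weight 2+12+11=25, value 31+63+62=156
- option 1+option 2+option 5+option 8: weight 8+2+9+6=25, value 36+31+43+46=156
- option 1+option 6+option 8: weight 8+11+6=25, value 36+62+46=144
Best: $161.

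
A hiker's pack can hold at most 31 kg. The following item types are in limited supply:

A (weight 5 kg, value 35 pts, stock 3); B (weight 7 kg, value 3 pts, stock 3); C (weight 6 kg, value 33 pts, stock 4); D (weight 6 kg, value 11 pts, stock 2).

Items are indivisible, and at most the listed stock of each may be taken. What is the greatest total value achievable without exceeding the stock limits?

171 pts

Top feasible selections:
- 3×A + 2×C: weight 27, value 171
- 2×A + 3×C: weight 28, value 169
- 1×A + 4×C: weight 29, value 167
Best: 171 pts.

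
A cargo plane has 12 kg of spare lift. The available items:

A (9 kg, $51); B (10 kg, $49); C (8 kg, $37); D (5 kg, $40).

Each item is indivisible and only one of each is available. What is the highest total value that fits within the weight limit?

$51

Check high-value combinations within 12 kg:
- A: weight 9, value 51
- B: weight 10, value 49
- D: weight 5, value 40
Best: $51.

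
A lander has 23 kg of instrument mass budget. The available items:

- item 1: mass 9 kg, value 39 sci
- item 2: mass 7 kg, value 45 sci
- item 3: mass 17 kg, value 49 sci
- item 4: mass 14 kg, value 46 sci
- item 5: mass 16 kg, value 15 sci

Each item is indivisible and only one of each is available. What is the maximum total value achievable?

91 sci

Check high-value combinations within 23 kg:
- item 2+item 4: mass 7+14=21, value 45+46=91
- item 1+item 4: mass 9+14=23, value 39+46=85
- item 1+item 2: mass 9+7=16, value 39+45=84
- item 2+item 5: mass 7+16=23, value 45+15=60
Best: 91 sci.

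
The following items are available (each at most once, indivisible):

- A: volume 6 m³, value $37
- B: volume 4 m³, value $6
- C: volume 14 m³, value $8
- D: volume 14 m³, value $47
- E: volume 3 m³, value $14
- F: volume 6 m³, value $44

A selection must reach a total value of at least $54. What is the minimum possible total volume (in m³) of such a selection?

9

Subsets with value ≥ 54, sorted by total volume:
- E+F: volume 9, value 58
- A+F: volume 12, value 81
Minimum volume: 9 m³.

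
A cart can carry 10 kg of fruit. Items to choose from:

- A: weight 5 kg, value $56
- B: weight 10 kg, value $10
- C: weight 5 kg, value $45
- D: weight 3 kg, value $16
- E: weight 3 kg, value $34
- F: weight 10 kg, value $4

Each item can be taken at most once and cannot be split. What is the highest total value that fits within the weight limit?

Check high-value combinations within 10 kg:
- A+C: weight 5+5=10, value 56+45=101
- A+E: weight 5+3=8, value 56+34=90
- C+E: weight 5+3=8, value 45+34=79
- A+D: weight 5+3=8, value 56+16=72
Best: $101.

$101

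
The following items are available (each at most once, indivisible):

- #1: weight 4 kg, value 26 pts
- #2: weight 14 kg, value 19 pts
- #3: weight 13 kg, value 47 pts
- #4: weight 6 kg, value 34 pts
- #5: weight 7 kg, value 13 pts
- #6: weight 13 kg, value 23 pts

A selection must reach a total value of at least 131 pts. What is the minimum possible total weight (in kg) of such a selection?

43

Subsets with value ≥ 131, sorted by total weight:
- #1+#3+#4+#5+#6: weight 43, value 143
- #1+#2+#3+#4+#5: weight 44, value 139
- #1+#2+#3+#4+#6: weight 50, value 149
- #2+#3+#4+#5+#6: weight 53, value 136
Minimum weight: 43 kg.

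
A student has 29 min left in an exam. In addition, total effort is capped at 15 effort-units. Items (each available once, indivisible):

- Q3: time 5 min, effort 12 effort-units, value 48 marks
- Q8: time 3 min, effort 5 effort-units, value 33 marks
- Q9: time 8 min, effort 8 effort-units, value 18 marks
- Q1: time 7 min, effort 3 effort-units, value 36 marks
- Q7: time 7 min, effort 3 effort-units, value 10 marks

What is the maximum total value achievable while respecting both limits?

Feasible sets respecting both limits:
- Q3+Q1: time 12, effort 15, value 84
- Q8+Q1+Q7: time 17, effort 11, value 79
- Q8+Q1: time 10, effort 8, value 69
- Q9+Q1+Q7: time 22, effort 14, value 64
Best: 84 marks.

84 marks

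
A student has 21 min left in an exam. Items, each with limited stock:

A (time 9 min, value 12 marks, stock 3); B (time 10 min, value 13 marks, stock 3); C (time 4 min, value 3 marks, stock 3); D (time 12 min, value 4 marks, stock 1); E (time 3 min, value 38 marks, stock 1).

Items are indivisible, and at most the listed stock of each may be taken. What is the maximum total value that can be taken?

Top feasible selections:
- 2×A + 1×E: time 21, value 62
- 1×B + 2×C + 1×E: time 21, value 57
Best: 62 marks.

62 marks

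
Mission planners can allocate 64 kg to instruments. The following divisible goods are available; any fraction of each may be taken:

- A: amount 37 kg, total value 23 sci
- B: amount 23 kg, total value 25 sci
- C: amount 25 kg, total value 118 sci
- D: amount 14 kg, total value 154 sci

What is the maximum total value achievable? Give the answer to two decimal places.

298.24

Take in order of value per unit:
- D (154/14 per unit): all 14 → value 154, running total 154.00
- C (118/25 per unit): all 25 → value 118, running total 272.00
- B (25/23 per unit): all 23 → value 25, running total 297.00
- A (23/37 per unit): 2 of 37 → value 2×23/37 = 1.2432, running total 298.24
Total 298.24.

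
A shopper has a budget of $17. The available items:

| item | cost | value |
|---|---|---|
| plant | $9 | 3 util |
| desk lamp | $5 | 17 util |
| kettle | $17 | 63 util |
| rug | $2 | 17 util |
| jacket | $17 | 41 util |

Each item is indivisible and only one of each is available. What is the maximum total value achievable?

This is a 0/1 knapsack; check combinations near the capacity.
- kettle: cost 17, value 63
- jacket: cost 17, value 41
- plant+desk lamp+rug: cost 9+5+2=16, value 3+17+17=37
Best: 63 util.

63 util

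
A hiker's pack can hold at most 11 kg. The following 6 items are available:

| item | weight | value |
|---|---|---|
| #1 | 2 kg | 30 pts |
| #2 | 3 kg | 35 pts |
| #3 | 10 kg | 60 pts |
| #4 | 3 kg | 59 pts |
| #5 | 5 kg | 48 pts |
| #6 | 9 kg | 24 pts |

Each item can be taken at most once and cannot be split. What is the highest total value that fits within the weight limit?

This is a 0/1 knapsack; check combinations near the capacity.
- #2+#4+#5: weight 3+3+5=11, value 35+59+48=142
- #1+#4+#5: weight 2+3+5=10, value 30+59+48=137
- #1+#2+#4: weight 2+3+3=8, value 30+35+59=124
- #1+#2+#5: weight 2+3+5=10, value 30+35+48=113
Best: 142 pts.

142 pts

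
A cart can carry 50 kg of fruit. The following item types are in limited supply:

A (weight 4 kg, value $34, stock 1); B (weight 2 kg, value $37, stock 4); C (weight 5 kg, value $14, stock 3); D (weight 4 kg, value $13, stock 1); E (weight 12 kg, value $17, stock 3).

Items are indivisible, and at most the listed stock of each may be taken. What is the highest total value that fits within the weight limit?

$257

Top feasible selections:
- 1×A + 4×B + 2×C + 1×D + 2×E: weight 50, value 257
- 1×A + 4×B + 3×C + 1×D + 1×E: weight 43, value 254
- 1×A + 4×B + 2×C + 2×E: weight 46, value 244
Best: $257.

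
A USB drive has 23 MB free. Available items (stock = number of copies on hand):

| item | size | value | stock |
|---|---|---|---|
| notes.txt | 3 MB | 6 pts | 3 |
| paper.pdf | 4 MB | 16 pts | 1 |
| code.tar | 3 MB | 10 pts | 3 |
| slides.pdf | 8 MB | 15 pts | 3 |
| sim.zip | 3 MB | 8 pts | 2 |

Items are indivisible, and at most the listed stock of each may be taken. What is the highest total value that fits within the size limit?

68 pts

Best selections within size 23 and stock limits:
- 1×notes.txt + 1×paper.pdf + 3×code.tar + 2×sim.zip: size 22, value 68
- 2×notes.txt + 1×paper.pdf + 3×code.tar + 1×sim.zip: size 22, value 66
- 2×notes.txt + 1×paper.pdf + 2×code.tar + 2×sim.zip: size 22, value 64
- 3×notes.txt + 1×paper.pdf + 3×code.tar: size 22, value 64
Best: 68 pts.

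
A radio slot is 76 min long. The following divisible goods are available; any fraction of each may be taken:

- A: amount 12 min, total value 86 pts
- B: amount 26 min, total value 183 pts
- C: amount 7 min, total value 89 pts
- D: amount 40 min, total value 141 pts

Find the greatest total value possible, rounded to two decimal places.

467.28

Take in order of value per unit:
- C (89/7 per unit): all 7 → value 89, running total 89.00
- A (86/12 per unit): all 12 → value 86, running total 175.00
- B (183/26 per unit): all 26 → value 183, running total 358.00
- D (141/40 per unit): 31 of 40 → value 31×141/40 = 109.2750, running total 467.28
Total 467.28.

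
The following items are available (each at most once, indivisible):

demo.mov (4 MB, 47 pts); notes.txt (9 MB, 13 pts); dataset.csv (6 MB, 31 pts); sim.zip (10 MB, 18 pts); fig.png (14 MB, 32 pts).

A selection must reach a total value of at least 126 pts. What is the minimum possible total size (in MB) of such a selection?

34

Subsets with value ≥ 126, sorted by total size:
- demo.mov+dataset.csv+sim.zip+fig.png: size 34, value 128
- demo.mov+notes.txt+dataset.csv+sim.zip+fig.png: size 43, value 141
Minimum size: 34 MB.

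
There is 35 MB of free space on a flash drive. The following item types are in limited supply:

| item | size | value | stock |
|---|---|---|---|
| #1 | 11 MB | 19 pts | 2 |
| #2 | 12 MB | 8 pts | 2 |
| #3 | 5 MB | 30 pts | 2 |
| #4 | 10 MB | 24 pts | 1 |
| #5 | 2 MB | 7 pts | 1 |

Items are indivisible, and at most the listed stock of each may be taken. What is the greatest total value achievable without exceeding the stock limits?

110 pts

Best selections within size 35 and stock limits:
- 1×#1 + 2×#3 + 1×#4 + 1×#5: size 33, value 110
- 2×#1 + 2×#3 + 1×#5: size 34, value 105
- 1×#1 + 2×#3 + 1×#4: size 31, value 103
- 1×#2 + 2×#3 + 1×#4 + 1×#5: size 34, value 99
Best: 110 pts.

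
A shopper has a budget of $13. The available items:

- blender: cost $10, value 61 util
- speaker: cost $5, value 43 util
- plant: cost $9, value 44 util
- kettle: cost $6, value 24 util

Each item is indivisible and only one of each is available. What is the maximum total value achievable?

Check high-value combinations within $13:
- speaker+kettle: cost 5+6=11, value 43+24=67
- blender: cost 10, value 61
- plant: cost 9, value 44
- speaker: cost 5, value 43
- kettle: cost 6, value 24
Best: 67 util.

67 util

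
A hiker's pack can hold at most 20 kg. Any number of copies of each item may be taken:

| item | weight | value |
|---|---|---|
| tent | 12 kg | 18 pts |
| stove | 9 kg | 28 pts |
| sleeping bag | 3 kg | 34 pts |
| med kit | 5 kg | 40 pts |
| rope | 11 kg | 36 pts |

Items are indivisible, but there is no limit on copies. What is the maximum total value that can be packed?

210 pts

Best value-per-unit is sleeping bag at 34/3; filling with it alone gives 6×34 = 204.
Optimal mix: 5×sleeping bag + 1×med kit → weight 20, value 210.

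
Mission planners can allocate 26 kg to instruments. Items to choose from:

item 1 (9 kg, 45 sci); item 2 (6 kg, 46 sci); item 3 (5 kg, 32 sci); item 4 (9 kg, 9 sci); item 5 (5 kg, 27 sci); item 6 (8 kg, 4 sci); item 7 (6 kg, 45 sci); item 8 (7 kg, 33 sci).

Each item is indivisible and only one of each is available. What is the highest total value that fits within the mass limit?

168 sci

This is a 0/1 knapsack; check combinations near the capacity.
- item 1+item 2+item 3+item 7: mass 9+6+5+6=26, value 45+46+32+45=168
- item 1+item 2+item 5+item 7: mass 9+6+5+6=26, value 45+46+27+45=163
- item 2+item 3+item 7+item 8: mass 6+5+6+7=24, value 46+32+45+33=156
- item 2+item 5+item 7+item 8: mass 6+5+6+7=24, value 46+27+45+33=151
- item 2+item 3+item 5+item 7: mass 6+5+5+6=22, value 46+32+27+45=150
Best: 168 sci.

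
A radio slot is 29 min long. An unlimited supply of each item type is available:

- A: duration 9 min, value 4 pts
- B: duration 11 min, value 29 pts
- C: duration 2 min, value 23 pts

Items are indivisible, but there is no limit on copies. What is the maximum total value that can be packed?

322 pts

Best value-per-unit is C at 23/2, and filling with it alone uses duration 14×2=28. No mix of the others beats 14×23 = 322.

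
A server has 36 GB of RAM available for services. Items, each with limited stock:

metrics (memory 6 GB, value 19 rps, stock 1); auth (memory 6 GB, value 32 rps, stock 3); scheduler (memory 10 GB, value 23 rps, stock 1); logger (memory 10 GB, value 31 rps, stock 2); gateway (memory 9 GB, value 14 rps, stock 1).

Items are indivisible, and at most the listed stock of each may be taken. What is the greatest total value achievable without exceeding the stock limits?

146 rps

Best selections within memory 36 and stock limits:
- 1×metrics + 3×auth + 1×logger: memory 34, value 146
- 1×metrics + 3×auth + 1×scheduler: memory 34, value 138
- 1×metrics + 3×auth + 1×gateway: memory 33, value 129
Best: 146 rps.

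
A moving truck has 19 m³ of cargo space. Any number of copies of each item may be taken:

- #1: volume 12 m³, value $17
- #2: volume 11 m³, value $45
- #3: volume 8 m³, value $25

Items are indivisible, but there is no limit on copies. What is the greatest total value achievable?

Best value-per-unit is #2 at 45/11; filling with it alone gives 1×45 = 45.
Optimal mix: 1×#2 + 1×#3 → volume 19, value 70.

$70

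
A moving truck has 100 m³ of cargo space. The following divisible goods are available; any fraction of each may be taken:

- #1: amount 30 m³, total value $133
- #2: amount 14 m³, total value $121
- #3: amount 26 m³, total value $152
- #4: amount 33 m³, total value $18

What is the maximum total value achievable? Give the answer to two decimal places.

422.36

Take in order of value per unit:
- #2 (121/14 per unit): all 14 → value 121, running total 121.00
- #3 (152/26 per unit): all 26 → value 152, running total 273.00
- #1 (133/30 per unit): all 30 → value 133, running total 406.00
- #4 (18/33 per unit): 30 of 33 → value 30×18/33 = 16.3636, running total 422.36
Total 422.36.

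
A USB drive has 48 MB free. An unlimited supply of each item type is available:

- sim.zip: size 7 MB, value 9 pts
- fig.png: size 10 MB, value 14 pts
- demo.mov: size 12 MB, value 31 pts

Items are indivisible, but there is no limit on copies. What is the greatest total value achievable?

Best value-per-unit is demo.mov at 31/12, and filling with it alone uses size 4×12=48. No mix of the others beats 4×31 = 124.

124 pts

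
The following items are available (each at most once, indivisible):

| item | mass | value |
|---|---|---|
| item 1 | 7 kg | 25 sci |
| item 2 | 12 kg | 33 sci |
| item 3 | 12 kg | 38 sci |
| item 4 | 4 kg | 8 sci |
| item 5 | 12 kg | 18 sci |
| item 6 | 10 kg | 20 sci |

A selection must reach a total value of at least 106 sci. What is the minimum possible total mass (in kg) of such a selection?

41

Subsets with value ≥ 106, sorted by total mass:
- item 1+item 2+item 3+item 6: mass 41, value 116
- item 1+item 2+item 3+item 5: mass 43, value 114
- item 1+item 2+item 3+item 4+item 6: mass 45, value 124
- item 1+item 3+item 4+item 5+item 6: mass 45, value 109
Minimum mass: 41 kg.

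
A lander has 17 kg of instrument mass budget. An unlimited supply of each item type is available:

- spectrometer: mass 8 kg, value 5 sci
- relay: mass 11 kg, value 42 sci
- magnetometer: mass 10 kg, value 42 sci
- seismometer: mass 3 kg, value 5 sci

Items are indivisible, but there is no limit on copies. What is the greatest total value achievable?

52 sci

Best value-per-unit is magnetometer at 42/10; filling with it alone gives 1×42 = 42.
Optimal mix: 1×relay + 2×seismometer → mass 17, value 52.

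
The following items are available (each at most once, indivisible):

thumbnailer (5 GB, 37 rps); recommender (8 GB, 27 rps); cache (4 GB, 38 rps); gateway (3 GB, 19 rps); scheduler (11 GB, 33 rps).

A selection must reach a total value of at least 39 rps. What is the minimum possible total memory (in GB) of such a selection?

7

Subsets with value ≥ 39, sorted by total memory:
- cache+gateway: memory 7, value 57
- thumbnailer+gateway: memory 8, value 56
Minimum memory: 7 GB.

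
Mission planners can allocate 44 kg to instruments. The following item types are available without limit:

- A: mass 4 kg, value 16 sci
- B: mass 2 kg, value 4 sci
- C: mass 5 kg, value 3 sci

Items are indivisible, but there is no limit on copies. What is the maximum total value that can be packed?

Best value-per-unit is A at 16/4, and filling with it alone uses mass 11×4=44. No mix of the others beats 11×16 = 176.

176 sci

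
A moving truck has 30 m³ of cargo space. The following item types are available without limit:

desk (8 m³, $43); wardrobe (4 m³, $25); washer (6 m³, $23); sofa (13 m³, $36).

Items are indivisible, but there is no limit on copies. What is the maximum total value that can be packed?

Best value-per-unit is wardrobe at 25/4, and filling with it alone uses volume 7×4=28. No mix of the others beats 7×25 = 175.

$175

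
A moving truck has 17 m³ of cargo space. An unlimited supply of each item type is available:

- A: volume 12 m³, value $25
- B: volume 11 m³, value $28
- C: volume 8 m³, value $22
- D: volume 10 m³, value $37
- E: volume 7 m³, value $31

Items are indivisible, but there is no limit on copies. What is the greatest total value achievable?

$68

Best value-per-unit is E at 31/7; filling with it alone gives 2×31 = 62.
Optimal mix: 1×D + 1×E → volume 17, value 68.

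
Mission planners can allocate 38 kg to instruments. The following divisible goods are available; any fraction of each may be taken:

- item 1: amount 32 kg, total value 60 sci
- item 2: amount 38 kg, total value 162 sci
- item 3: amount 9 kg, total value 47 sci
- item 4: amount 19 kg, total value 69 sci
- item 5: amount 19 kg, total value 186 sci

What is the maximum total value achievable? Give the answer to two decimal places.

275.63

Take in order of value per unit:
- item 5 (186/19 per unit): all 19 → value 186, running total 186.00
- item 3 (47/9 per unit): all 9 → value 47, running total 233.00
- item 2 (162/38 per unit): 10 of 38 → value 10×162/38 = 42.6316, running total 275.63
Total 275.63.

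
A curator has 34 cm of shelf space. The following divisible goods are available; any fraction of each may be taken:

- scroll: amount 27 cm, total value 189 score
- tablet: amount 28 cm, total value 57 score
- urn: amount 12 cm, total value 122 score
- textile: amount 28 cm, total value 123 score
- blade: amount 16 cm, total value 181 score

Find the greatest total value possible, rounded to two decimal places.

345.00

Take in order of value per unit:
- blade (181/16 per unit): all 16 → value 181, running total 181.00
- urn (122/12 per unit): all 12 → value 122, running total 303.00
- scroll (189/27 per unit): 6 of 27 → value 6×189/27 = 42.0000, running total 345.00
Total 345.00.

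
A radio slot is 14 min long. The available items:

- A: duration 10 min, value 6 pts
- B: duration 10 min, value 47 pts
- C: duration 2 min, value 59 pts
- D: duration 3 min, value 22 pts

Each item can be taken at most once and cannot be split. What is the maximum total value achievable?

106 pts

This is a 0/1 knapsack; check combinations near the capacity.
- B+C: duration 10+2=12, value 47+59=106
- C+D: duration 2+3=5, value 59+22=81
- B+D: duration 10+3=13, value 47+22=69
Best: 106 pts.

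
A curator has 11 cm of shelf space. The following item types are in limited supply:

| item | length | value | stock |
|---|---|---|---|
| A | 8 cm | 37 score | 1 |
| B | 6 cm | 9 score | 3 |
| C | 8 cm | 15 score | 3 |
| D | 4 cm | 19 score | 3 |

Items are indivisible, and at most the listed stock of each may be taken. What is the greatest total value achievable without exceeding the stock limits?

Best selections within length 11 and stock limits:
- 2×D: length 8, value 38
- 1×A: length 8, value 37
- 1×B + 1×D: length 10, value 28
Best: 38 score.

38 score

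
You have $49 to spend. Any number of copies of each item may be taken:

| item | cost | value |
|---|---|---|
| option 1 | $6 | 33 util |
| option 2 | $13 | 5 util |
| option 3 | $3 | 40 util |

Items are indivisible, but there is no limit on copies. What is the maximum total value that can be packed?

Best value-per-unit is option 3 at 40/3, and filling with it alone uses cost 16×3=48. No mix of the others beats 16×40 = 640.

640 util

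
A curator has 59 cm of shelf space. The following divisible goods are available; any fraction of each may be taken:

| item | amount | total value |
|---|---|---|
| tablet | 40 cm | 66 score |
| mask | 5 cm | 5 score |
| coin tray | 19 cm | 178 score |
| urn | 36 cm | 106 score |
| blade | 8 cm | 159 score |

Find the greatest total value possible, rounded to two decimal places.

431.22

Take in order of value per unit:
- blade (159/8 per unit): all 8 → value 159, running total 159.00
- coin tray (178/19 per unit): all 19 → value 178, running total 337.00
- urn (106/36 per unit): 32 of 36 → value 32×106/36 = 94.2222, running total 431.22
Total 431.22.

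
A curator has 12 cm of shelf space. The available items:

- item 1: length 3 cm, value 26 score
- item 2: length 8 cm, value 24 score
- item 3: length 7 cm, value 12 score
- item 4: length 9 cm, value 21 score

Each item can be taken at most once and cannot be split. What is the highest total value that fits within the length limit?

Check high-value combinations within 12 cm:
- item 1+item 2: length 3+8=11, value 26+24=50
- item 1+item 4: length 3+9=12, value 26+21=47
- item 1+item 3: length 3+7=10, value 26+12=38
- item 1: length 3, value 26
- item 2: length 8, value 24
Best: 50 score.

50 score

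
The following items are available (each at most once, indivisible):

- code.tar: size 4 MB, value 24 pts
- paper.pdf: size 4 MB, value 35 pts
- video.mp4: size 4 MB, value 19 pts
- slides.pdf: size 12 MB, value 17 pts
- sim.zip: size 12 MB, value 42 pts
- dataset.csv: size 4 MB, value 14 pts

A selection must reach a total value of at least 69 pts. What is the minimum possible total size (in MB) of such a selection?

12

Subsets with value ≥ 69, sorted by total size:
- code.tar+paper.pdf+video.mp4: size 12, value 78
- code.tar+paper.pdf+dataset.csv: size 12, value 73
Minimum size: 12 MB.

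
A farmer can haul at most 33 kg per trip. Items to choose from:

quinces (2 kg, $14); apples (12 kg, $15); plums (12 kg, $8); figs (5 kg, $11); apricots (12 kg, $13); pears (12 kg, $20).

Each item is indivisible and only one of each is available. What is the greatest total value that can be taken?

Check high-value combinations within 33 kg:
- quinces+apples+figs+pears: weight 2+12+5+12=31, value 14+15+11+20=60
- quinces+figs+apricots+pears: weight 2+5+12+12=31, value 14+11+13+20=58
- quinces+apples+figs+apricots: weight 2+12+5+12=31, value 14+15+11+13=53
- quinces+plums+figs+pears: weight 2+12+5+12=31, value 14+8+11+20=53
- quinces+apples+pears: weight 2+12+12=26, value 14+15+20=49
Best: $60.

$60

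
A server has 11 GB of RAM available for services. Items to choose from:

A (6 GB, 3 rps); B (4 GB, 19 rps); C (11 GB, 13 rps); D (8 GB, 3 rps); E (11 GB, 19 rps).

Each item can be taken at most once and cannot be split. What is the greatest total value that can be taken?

Check high-value combinations within 11 GB:
- A+B: memory 6+4=10, value 3+19=22
- B: memory 4, value 19
- E: memory 11, value 19
- C: memory 11, value 13
- A: memory 6, value 3
Best: 22 rps.

22 rps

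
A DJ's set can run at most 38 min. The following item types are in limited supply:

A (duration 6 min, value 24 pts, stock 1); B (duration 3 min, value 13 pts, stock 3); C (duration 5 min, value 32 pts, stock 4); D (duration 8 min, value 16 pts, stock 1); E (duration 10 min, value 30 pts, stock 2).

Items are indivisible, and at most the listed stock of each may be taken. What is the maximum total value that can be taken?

Best selections within duration 38 and stock limits:
- 1×A + 3×B + 4×C: duration 35, value 191
- 2×B + 4×C + 1×E: duration 36, value 184
- 3×B + 4×C + 1×D: duration 37, value 183
Best: 191 pts.

191 pts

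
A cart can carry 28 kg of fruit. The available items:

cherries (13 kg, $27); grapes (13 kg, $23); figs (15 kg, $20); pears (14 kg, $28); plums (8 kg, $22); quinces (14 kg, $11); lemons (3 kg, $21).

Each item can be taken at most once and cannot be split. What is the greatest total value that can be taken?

$71

Check high-value combinations within 28 kg:
- pears+plums+lemons: weight 14+8+3=25, value 28+22+21=71
- cherries+plums+lemons: weight 13+8+3=24, value 27+22+21=70
- grapes+plums+lemons: weight 13+8+3=24, value 23+22+21=66
- figs+plums+lemons: weight 15+8+3=26, value 20+22+21=63
- cherries+pears: weight 13+14=27, value 27+28=55
Best: $71.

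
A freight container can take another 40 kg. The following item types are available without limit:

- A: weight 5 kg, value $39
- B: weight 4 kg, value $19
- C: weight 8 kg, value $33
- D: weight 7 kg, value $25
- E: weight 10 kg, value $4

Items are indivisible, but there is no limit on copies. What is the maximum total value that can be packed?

$312

Best value-per-unit is A at 39/5, and filling with it alone uses weight 8×5=40. No mix of the others beats 8×39 = 312.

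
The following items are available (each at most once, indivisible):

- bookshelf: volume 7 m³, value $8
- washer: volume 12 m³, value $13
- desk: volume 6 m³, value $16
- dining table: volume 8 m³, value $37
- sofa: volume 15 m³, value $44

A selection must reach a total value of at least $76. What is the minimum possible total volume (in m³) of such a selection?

Subsets with value ≥ 76, sorted by total volume:
- dining table+sofa: volume 23, value 81
- desk+dining table+sofa: volume 29, value 97
- bookshelf+dining table+sofa: volume 30, value 89
Minimum volume: 23 m³.

23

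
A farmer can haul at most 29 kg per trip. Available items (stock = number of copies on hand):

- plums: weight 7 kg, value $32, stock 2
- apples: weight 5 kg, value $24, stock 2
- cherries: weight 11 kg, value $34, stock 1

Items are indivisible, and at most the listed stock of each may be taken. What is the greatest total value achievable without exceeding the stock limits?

$114

Top feasible selections:
- 1×plums + 2×apples + 1×cherries: weight 28, value 114
- 2×plums + 2×apples: weight 24, value 112
- 2×plums + 1×cherries: weight 25, value 98
Best: $114.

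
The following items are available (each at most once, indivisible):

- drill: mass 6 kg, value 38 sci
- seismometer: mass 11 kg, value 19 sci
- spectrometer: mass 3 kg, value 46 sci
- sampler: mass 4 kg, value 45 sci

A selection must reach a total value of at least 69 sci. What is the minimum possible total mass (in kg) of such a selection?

7

Subsets with value ≥ 69, sorted by total mass:
- spectrometer+sampler: mass 7, value 91
- drill+spectrometer: mass 9, value 84
- drill+sampler: mass 10, value 83
Minimum mass: 7 kg.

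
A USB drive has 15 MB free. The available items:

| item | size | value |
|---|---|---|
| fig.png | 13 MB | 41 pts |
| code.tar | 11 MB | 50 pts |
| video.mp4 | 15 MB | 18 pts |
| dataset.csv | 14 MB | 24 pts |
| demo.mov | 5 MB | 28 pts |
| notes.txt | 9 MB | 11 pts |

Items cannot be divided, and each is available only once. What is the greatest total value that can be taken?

This is a 0/1 knapsack; check combinations near the capacity.
- code.tar: size 11, value 50
- fig.png: size 13, value 41
- demo.mov+notes.txt: size 5+9=14, value 28+11=39
- demo.mov: size 5, value 28
- dataset.csv: size 14, value 24
Best: 50 pts.

50 pts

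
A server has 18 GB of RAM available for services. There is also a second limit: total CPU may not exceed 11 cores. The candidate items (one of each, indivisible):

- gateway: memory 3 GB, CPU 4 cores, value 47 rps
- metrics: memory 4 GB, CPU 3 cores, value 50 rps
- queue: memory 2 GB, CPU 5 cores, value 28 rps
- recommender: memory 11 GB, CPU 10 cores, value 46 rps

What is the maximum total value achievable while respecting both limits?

Feasible sets respecting both limits:
- gateway+metrics: memory 7, CPU 7, value 97
- metrics+queue: memory 6, CPU 8, value 78
- gateway+queue: memory 5, CPU 9, value 75
- metrics: memory 4, CPU 3, value 50
Best: 97 rps.

97 rps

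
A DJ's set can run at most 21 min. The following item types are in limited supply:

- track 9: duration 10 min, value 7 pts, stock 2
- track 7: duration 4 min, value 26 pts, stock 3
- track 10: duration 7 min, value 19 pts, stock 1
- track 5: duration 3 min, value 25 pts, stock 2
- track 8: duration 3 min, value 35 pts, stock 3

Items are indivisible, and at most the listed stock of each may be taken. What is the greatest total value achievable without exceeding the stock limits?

183 pts

Best selections within duration 21 and stock limits:
- 3×track 7 + 3×track 8: duration 21, value 183
- 2×track 7 + 1×track 5 + 3×track 8: duration 20, value 182
- 1×track 7 + 2×track 5 + 3×track 8: duration 19, value 181
Best: 183 pts.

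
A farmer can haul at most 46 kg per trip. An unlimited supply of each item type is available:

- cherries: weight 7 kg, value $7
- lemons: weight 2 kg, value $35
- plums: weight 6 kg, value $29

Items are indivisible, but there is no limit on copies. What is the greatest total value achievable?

Best value-per-unit is lemons at 35/2, and filling with it alone uses weight 23×2=46. No mix of the others beats 23×35 = 805.

$805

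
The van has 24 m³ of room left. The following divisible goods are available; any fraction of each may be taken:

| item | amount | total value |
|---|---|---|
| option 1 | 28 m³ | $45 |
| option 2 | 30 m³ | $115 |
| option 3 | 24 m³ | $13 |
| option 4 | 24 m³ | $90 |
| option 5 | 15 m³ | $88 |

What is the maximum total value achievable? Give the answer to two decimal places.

Take in order of value per unit:
- option 5 (88/15 per unit): all 15 → value 88, running total 88.00
- option 2 (115/30 per unit): 9 of 30 → value 9×115/30 = 34.5000, running total 122.50
Total 122.50.

122.50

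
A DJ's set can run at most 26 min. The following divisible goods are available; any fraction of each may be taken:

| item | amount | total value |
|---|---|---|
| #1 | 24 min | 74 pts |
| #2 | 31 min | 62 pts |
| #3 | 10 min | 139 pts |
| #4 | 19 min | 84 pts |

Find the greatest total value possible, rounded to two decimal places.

Take in order of value per unit:
- #3 (139/10 per unit): all 10 → value 139, running total 139.00
- #4 (84/19 per unit): 16 of 19 → value 16×84/19 = 70.7368, running total 209.74
Total 209.74.

209.74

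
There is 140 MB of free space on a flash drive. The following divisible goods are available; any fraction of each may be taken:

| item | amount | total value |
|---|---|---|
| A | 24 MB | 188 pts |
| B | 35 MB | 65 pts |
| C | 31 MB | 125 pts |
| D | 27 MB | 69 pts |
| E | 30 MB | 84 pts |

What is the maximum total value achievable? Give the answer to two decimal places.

Take in order of value per unit:
- A (188/24 per unit): all 24 → value 188, running total 188.00
- C (125/31 per unit): all 31 → value 125, running total 313.00
- E (84/30 per unit): all 30 → value 84, running total 397.00
- D (69/27 per unit): all 27 → value 69, running total 466.00
- B (65/35 per unit): 28 of 35 → value 28×65/35 = 52.0000, running total 518.00
Total 518.00.

518.00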